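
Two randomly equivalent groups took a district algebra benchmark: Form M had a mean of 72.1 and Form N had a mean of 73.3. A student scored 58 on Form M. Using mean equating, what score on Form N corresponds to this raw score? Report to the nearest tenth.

Mean equating: y = x + (M_Y − M_X) = 58 + (73.3 − 72.1) = 59.2

59.2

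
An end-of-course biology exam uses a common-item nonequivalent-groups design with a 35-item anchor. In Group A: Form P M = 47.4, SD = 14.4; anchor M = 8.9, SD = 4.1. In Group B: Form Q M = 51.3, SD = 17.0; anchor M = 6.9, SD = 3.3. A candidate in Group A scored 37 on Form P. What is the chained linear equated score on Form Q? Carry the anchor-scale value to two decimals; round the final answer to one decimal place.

46.4

Form P → anchor (Group A): v = (4.1/14.4)(37 − 47.4) + 8.9 = 5.94
anchor → Form Q (Group B): y = (17.0/3.3)(5.94 − 6.9) + 51.3 = 46.4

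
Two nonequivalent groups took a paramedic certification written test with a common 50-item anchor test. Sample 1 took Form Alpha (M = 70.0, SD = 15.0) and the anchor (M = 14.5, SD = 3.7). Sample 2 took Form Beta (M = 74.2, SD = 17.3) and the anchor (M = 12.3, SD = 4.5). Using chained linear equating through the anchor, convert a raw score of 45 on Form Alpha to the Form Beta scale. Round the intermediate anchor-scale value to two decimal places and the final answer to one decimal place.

Form Alpha → anchor (Sample 1): v = (3.7/15.0)(45 − 70.0) + 14.5 = 8.33
anchor → Form Beta (Sample 2): y = (17.3/4.5)(8.33 − 12.3) + 74.2 = 58.9

58.9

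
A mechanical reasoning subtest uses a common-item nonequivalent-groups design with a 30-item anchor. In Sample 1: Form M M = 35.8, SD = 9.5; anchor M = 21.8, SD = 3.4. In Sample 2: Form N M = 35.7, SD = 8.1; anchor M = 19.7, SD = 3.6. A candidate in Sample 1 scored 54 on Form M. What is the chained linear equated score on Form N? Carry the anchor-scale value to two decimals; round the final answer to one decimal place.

55.1

Form M → anchor (Sample 1): v = (3.4/9.5)(54 − 35.8) + 21.8 = 28.31
anchor → Form N (Sample 2): y = (8.1/3.6)(28.31 − 19.7) + 35.7 = 55.1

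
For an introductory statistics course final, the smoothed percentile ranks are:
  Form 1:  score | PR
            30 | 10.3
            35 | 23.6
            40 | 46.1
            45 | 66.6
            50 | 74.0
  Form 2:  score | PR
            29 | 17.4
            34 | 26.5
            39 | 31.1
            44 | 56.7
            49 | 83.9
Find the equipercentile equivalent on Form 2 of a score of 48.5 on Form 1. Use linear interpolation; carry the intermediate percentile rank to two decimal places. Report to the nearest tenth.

PR of 48.5 on Form 1: 66.6 + (48.5 − 45)/(50 − 45) × (74.0 − 66.6) = 71.78
On Form 2, PR 71.78 falls between score 44 (PR 56.7) and 49 (PR 83.9).
Interpolate: 44 + (71.78 − 56.7)/(83.9 − 56.7) × (49 − 44) = 46.8

46.8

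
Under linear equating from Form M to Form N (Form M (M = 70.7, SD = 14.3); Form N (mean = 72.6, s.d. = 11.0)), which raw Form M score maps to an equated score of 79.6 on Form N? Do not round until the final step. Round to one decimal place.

Invert y = (SD_Y/SD_X)(x − M_X) + M_Y:
x = (SD_X/SD_Y)(y − M_Y) + M_X = (14.3/11.0)(79.6 − 72.6) + 70.7
x = 1.300000 × 7.000 + 70.7 = 79.8

79.8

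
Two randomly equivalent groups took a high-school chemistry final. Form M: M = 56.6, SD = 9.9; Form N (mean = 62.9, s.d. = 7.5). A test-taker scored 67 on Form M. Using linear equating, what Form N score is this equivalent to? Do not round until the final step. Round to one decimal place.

70.8

Linear equating: y = (SD_Y/SD_X)(x − M_X) + M_Y
y = (7.5/9.9)(67 − 56.6) + 62.9
y = 0.757576 × 10.4 + 62.9 = 7.8788 + 62.9 = 70.8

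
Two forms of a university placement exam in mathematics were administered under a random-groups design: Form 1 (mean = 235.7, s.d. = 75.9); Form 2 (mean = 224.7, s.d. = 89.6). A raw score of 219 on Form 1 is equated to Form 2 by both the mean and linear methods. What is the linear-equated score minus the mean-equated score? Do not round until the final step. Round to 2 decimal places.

Mean-equated: 219 + (224.7 − 235.7) = 208.00
Linear-equated: (89.6/75.9)(219 − 235.7) + 224.7 = 204.986
Difference = 204.986 − 208.00 = -3.01

-3.01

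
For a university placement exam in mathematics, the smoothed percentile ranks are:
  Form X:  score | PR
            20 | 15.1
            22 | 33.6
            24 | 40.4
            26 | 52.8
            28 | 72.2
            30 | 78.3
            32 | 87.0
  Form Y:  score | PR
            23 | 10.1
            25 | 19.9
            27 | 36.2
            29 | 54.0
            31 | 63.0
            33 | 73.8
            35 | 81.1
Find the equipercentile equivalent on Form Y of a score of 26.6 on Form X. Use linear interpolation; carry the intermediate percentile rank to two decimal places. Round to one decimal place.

PR of 26.6 on Form X: 52.8 + (26.6 − 26)/(28 − 26) × (72.2 − 52.8) = 58.62
On Form Y, PR 58.62 falls between score 29 (PR 54.0) and 31 (PR 63.0).
Interpolate: 29 + (58.62 − 54.0)/(63.0 − 54.0) × (31 − 29) = 30.0

30.0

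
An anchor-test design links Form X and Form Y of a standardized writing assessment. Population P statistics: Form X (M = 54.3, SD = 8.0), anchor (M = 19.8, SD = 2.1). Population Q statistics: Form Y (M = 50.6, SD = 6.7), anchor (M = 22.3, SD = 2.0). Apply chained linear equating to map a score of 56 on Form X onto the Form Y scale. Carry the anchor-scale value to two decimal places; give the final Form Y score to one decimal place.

Form X → anchor (Population P): v = (2.1/8.0)(56 − 54.3) + 19.8 = 20.25
anchor → Form Y (Population Q): y = (6.7/2.0)(20.25 − 22.3) + 50.6 = 43.7

43.7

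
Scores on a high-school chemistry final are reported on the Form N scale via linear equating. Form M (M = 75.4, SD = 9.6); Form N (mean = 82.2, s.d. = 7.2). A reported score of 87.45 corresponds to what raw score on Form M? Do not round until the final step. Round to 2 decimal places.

Invert y = (SD_Y/SD_X)(x − M_X) + M_Y:
x = (SD_X/SD_Y)(y − M_Y) + M_X = (9.6/7.2)(87.45 − 82.2) + 75.4
x = 1.333333 × 5.250 + 75.4 = 82.40

82.40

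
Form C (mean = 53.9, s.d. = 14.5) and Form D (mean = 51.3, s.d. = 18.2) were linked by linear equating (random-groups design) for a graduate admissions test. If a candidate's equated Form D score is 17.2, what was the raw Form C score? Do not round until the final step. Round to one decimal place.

Invert y = (SD_Y/SD_X)(x − M_X) + M_Y:
x = (SD_X/SD_Y)(y − M_Y) + M_X = (14.5/18.2)(17.2 − 51.3) + 53.9
x = 0.796703 × -34.100 + 53.9 = 26.7

26.7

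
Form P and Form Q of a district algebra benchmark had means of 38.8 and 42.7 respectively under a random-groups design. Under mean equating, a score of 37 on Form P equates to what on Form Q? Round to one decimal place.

40.9

Mean equating: y = x + (M_Y − M_X) = 37 + (42.7 − 38.8) = 40.9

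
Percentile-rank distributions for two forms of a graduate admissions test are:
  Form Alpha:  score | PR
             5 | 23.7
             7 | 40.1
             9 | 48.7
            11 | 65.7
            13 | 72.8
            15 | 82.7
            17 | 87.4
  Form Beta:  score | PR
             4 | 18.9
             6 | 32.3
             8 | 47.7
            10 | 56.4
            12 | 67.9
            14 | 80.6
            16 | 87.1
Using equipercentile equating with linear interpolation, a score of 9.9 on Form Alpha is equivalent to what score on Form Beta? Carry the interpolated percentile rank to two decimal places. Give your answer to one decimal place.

PR of 9.9 on Form Alpha: 48.7 + (9.9 − 9)/(11 − 9) × (65.7 − 48.7) = 56.35
On Form Beta, PR 56.35 falls between score 8 (PR 47.7) and 10 (PR 56.4).
Interpolate: 8 + (56.35 − 47.7)/(56.4 − 47.7) × (10 − 8) = 10.0

10.0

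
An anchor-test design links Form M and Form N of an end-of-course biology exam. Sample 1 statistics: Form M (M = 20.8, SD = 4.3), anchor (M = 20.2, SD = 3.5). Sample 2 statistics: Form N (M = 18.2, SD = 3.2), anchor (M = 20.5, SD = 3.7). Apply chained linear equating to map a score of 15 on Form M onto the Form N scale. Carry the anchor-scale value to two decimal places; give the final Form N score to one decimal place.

Form M → anchor (Sample 1): v = (3.5/4.3)(15 − 20.8) + 20.2 = 15.48
anchor → Form N (Sample 2): y = (3.2/3.7)(15.48 − 20.5) + 18.2 = 13.9

13.9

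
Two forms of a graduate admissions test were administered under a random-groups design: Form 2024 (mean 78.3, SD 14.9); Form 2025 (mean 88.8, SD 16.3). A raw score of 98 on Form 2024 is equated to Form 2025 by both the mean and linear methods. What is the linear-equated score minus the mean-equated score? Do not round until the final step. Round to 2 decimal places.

Mean-equated: 98 + (88.8 − 78.3) = 108.50
Linear-equated: (16.3/14.9)(98 − 78.3) + 88.8 = 110.351
Difference = 110.351 − 108.50 = 1.85

1.85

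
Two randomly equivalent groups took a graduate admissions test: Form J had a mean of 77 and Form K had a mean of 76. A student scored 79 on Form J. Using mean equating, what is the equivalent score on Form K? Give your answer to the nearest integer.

78

Mean equating: y = x + (M_Y − M_X) = 79 + (76 − 77) = 78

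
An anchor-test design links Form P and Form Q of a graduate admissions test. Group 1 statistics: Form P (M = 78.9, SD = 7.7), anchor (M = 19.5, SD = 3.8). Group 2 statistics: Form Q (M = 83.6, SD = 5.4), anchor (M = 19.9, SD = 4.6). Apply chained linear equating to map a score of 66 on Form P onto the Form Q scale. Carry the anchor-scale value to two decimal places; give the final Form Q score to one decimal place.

75.7

Form P → anchor (Group 1): v = (3.8/7.7)(66 − 78.9) + 19.5 = 13.13
anchor → Form Q (Group 2): y = (5.4/4.6)(13.13 − 19.9) + 83.6 = 75.7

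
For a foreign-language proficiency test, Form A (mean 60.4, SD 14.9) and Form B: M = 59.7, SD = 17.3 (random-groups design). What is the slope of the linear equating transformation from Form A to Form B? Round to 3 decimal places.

A = SD_Y / SD_X = 17.3 / 14.9 = 1.161

1.161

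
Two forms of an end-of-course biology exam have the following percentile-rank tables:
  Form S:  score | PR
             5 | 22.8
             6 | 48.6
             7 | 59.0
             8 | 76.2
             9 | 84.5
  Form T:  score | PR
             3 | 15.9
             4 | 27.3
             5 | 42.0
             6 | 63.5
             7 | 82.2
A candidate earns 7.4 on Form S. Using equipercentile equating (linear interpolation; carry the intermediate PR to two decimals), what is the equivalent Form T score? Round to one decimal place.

6.1

PR of 7.4 on Form S: 59.0 + (7.4 − 7)/(8 − 7) × (76.2 − 59.0) = 65.88
On Form T, PR 65.88 falls between score 6 (PR 63.5) and 7 (PR 82.2).
Interpolate: 6 + (65.88 − 63.5)/(82.2 − 63.5) × (7 − 6) = 6.1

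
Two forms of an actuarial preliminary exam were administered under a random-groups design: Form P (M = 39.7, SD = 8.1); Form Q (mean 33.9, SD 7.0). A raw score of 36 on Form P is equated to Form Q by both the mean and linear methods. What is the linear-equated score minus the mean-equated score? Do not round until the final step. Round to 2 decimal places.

0.50

Mean-equated: 36 + (33.9 − 39.7) = 30.20
Linear-equated: (7.0/8.1)(36 − 39.7) + 33.9 = 30.702
Difference = 30.702 − 30.20 = 0.50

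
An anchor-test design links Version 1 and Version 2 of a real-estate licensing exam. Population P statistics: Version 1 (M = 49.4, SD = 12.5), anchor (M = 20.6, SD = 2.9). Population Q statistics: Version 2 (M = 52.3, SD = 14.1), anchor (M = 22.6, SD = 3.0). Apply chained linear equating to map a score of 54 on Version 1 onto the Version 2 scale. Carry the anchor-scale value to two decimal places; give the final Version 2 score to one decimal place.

Version 1 → anchor (Population P): v = (2.9/12.5)(54 − 49.4) + 20.6 = 21.67
anchor → Version 2 (Population Q): y = (14.1/3.0)(21.67 − 22.6) + 52.3 = 47.9

47.9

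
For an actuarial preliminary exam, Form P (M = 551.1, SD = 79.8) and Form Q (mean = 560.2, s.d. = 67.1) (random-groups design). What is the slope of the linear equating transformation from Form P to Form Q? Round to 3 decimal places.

A = SD_Y / SD_X = 67.1 / 79.8 = 0.841

0.841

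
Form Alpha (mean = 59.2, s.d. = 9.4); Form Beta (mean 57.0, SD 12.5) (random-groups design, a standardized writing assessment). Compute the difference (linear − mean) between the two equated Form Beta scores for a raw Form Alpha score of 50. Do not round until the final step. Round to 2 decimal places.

-3.03

Mean-equated: 50 + (57.0 − 59.2) = 47.80
Linear-equated: (12.5/9.4)(50 − 59.2) + 57.0 = 44.766
Difference = 44.766 − 47.80 = -3.03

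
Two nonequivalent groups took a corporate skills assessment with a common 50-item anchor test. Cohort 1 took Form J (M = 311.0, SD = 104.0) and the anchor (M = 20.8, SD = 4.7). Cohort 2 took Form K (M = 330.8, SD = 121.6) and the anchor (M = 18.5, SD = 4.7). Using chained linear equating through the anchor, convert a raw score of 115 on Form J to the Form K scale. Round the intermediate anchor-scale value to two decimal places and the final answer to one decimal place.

161.1

Form J → anchor (Cohort 1): v = (4.7/104.0)(115 − 311.0) + 20.8 = 11.94
anchor → Form K (Cohort 2): y = (121.6/4.7)(11.94 − 18.5) + 330.8 = 161.1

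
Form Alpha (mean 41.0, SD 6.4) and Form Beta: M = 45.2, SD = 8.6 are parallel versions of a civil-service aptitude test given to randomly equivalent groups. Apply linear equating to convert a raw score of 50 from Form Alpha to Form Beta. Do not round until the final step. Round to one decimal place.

Linear equating: y = (SD_Y/SD_X)(x − M_X) + M_Y
y = (8.6/6.4)(50 − 41.0) + 45.2
y = 1.343750 × 9.0 + 45.2 = 12.0937 + 45.2 = 57.3

57.3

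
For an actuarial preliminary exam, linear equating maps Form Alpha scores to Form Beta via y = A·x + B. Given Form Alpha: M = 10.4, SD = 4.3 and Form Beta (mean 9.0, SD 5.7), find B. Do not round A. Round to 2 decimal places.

-4.79

A = SD_Y / SD_X = 5.7 / 4.3 = 1.325581
B = M_Y − A·M_X = 9.0 − 1.325581 × 10.4 = -4.79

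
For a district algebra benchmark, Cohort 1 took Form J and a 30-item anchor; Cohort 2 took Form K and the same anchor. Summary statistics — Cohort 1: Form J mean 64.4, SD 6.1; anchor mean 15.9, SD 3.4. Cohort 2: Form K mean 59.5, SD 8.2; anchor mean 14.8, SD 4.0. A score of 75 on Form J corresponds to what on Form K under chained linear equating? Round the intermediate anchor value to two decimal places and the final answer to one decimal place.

Form J → anchor (Cohort 1): v = (3.4/6.1)(75 − 64.4) + 15.9 = 21.81
anchor → Form K (Cohort 2): y = (8.2/4.0)(21.81 − 14.8) + 59.5 = 73.9

73.9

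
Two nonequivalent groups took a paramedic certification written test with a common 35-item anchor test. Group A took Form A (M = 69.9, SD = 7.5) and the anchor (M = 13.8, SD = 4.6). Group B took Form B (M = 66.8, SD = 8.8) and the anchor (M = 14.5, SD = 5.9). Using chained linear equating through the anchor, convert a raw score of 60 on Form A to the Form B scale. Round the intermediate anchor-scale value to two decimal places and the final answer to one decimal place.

Form A → anchor (Group A): v = (4.6/7.5)(60 − 69.9) + 13.8 = 7.73
anchor → Form B (Group B): y = (8.8/5.9)(7.73 − 14.5) + 66.8 = 56.7

56.7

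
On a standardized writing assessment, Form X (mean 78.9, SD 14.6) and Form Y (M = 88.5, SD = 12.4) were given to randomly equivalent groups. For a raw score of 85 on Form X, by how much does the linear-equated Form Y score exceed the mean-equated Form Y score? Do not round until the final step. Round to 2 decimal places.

Mean-equated: 85 + (88.5 − 78.9) = 94.60
Linear-equated: (12.4/14.6)(85 − 78.9) + 88.5 = 93.681
Difference = 93.681 − 94.60 = -0.92

-0.92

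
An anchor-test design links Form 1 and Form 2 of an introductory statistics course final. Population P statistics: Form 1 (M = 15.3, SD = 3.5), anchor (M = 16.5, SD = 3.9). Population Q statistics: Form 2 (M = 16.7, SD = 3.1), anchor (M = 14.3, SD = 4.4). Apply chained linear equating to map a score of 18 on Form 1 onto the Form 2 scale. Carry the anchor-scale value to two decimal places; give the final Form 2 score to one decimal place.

Form 1 → anchor (Population P): v = (3.9/3.5)(18 − 15.3) + 16.5 = 19.51
anchor → Form 2 (Population Q): y = (3.1/4.4)(19.51 − 14.3) + 16.7 = 20.4

20.4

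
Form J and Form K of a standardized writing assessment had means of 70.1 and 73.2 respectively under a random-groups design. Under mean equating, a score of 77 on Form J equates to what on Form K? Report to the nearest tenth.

Mean equating: y = x + (M_Y − M_X) = 77 + (73.2 − 70.1) = 80.1

80.1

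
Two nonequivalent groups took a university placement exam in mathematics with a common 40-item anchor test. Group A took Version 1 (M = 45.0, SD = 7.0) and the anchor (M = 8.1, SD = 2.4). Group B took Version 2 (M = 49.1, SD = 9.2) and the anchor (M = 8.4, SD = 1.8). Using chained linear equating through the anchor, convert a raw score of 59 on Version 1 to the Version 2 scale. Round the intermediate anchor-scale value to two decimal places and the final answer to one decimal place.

Version 1 → anchor (Group A): v = (2.4/7.0)(59 − 45.0) + 8.1 = 12.90
anchor → Version 2 (Group B): y = (9.2/1.8)(12.90 − 8.4) + 49.1 = 72.1

72.1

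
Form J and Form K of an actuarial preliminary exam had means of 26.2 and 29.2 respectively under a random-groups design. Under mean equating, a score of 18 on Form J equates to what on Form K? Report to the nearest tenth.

Mean equating: y = x + (M_Y − M_X) = 18 + (29.2 − 26.2) = 21.0

21.0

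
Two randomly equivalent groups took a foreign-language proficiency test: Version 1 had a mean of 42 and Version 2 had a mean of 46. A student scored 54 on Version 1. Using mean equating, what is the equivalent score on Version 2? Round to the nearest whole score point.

58

Mean equating: y = x + (M_Y − M_X) = 54 + (46 − 42) = 58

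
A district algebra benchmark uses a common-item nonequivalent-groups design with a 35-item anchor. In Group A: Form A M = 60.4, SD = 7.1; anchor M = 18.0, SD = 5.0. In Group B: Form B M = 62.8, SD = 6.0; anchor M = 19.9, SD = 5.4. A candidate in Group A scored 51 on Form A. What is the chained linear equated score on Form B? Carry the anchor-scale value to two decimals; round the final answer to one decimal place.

53.3

Form A → anchor (Group A): v = (5.0/7.1)(51 − 60.4) + 18.0 = 11.38
anchor → Form B (Group B): y = (6.0/5.4)(11.38 − 19.9) + 62.8 = 53.3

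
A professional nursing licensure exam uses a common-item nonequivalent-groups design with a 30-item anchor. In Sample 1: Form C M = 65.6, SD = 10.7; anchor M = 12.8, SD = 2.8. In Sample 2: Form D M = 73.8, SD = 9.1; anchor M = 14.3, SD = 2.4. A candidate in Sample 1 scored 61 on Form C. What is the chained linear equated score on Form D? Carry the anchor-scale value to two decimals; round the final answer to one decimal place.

Form C → anchor (Sample 1): v = (2.8/10.7)(61 − 65.6) + 12.8 = 11.60
anchor → Form D (Sample 2): y = (9.1/2.4)(11.60 − 14.3) + 73.8 = 63.6

63.6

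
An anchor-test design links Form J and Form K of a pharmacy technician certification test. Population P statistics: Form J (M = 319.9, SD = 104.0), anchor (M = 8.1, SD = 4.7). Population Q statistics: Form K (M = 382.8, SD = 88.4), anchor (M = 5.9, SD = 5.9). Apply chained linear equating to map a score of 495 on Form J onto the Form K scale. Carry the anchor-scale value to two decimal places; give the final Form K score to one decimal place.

Form J → anchor (Population P): v = (4.7/104.0)(495 − 319.9) + 8.1 = 16.01
anchor → Form K (Population Q): y = (88.4/5.9)(16.01 − 5.9) + 382.8 = 534.3

534.3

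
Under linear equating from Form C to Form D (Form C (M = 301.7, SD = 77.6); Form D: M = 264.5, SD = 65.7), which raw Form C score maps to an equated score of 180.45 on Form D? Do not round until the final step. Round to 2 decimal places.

Invert y = (SD_Y/SD_X)(x − M_X) + M_Y:
x = (SD_X/SD_Y)(y − M_Y) + M_X = (77.6/65.7)(180.45 − 264.5) + 301.7
x = 1.181126 × -84.050 + 301.7 = 202.43

202.43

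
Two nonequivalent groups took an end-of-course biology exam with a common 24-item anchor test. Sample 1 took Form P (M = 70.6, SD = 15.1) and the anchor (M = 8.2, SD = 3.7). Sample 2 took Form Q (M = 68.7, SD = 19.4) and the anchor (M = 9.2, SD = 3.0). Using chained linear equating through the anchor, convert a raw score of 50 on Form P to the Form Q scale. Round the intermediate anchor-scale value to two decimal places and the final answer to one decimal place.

Form P → anchor (Sample 1): v = (3.7/15.1)(50 − 70.6) + 8.2 = 3.15
anchor → Form Q (Sample 2): y = (19.4/3.0)(3.15 − 9.2) + 68.7 = 29.6

29.6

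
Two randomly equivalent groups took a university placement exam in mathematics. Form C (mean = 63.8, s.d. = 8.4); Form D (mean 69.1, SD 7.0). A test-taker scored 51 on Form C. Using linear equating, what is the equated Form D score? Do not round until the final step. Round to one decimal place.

Linear equating: y = (SD_Y/SD_X)(x − M_X) + M_Y
y = (7.0/8.4)(51 − 63.8) + 69.1
y = 0.833333 × -12.8 + 69.1 = -10.6667 + 69.1 = 58.4

58.4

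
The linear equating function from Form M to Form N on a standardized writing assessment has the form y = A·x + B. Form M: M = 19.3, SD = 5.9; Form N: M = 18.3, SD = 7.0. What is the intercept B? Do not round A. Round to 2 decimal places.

-4.60

A = SD_Y / SD_X = 7.0 / 5.9 = 1.186441
B = M_Y − A·M_X = 18.3 − 1.186441 × 19.3 = -4.60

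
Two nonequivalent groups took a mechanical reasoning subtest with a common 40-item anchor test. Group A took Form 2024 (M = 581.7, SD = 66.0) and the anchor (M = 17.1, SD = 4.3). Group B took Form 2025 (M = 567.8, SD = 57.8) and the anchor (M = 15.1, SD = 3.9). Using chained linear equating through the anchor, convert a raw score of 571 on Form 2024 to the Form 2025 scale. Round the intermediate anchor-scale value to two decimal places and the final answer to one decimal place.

Form 2024 → anchor (Group A): v = (4.3/66.0)(571 − 581.7) + 17.1 = 16.40
anchor → Form 2025 (Group B): y = (57.8/3.9)(16.40 − 15.1) + 567.8 = 587.1

587.1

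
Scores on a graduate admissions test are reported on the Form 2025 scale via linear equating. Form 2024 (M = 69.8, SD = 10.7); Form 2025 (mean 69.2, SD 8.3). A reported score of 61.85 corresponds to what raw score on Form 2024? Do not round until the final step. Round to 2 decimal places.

Invert y = (SD_Y/SD_X)(x − M_X) + M_Y:
x = (SD_X/SD_Y)(y − M_Y) + M_X = (10.7/8.3)(61.85 − 69.2) + 69.8
x = 1.289157 × -7.350 + 69.8 = 60.32

60.32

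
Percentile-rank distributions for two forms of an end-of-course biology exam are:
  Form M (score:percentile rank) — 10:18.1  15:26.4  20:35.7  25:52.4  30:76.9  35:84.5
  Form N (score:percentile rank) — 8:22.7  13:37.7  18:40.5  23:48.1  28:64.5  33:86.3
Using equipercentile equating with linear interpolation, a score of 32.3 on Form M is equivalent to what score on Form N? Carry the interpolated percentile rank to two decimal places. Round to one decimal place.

31.6

PR of 32.3 on Form M: 76.9 + (32.3 − 30)/(35 − 30) × (84.5 − 76.9) = 80.40
On Form N, PR 80.40 falls between score 28 (PR 64.5) and 33 (PR 86.3).
Interpolate: 28 + (80.40 − 64.5)/(86.3 − 64.5) × (33 − 28) = 31.6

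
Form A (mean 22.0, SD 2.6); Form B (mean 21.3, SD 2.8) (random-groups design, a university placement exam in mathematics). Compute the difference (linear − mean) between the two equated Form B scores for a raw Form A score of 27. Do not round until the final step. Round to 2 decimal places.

Mean-equated: 27 + (21.3 − 22.0) = 26.30
Linear-equated: (2.8/2.6)(27 − 22.0) + 21.3 = 26.685
Difference = 26.685 − 26.30 = 0.38

0.38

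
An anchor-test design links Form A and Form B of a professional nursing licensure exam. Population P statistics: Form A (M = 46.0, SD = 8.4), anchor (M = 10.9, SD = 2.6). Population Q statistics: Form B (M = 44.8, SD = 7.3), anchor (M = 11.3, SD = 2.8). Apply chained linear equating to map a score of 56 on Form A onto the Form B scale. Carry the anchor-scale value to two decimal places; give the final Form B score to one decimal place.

Form A → anchor (Population P): v = (2.6/8.4)(56 − 46.0) + 10.9 = 14.00
anchor → Form B (Population Q): y = (7.3/2.8)(14.00 − 11.3) + 44.8 = 51.8

51.8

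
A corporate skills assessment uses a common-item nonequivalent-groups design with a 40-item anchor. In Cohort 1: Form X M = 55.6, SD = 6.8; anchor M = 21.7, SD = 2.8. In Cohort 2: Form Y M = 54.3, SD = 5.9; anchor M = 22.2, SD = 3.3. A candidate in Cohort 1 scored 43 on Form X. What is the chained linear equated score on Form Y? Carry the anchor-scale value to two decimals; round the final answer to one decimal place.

44.1

Form X → anchor (Cohort 1): v = (2.8/6.8)(43 − 55.6) + 21.7 = 16.51
anchor → Form Y (Cohort 2): y = (5.9/3.3)(16.51 − 22.2) + 54.3 = 44.1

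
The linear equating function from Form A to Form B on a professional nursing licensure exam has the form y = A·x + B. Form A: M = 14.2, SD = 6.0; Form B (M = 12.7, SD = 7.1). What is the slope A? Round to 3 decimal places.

A = SD_Y / SD_X = 7.1 / 6.0 = 1.183

1.183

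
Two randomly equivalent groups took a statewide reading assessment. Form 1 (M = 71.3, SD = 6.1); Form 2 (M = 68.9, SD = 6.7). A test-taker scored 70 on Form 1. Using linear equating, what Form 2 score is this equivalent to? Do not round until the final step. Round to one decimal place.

Linear equating: y = (SD_Y/SD_X)(x − M_X) + M_Y
y = (6.7/6.1)(70 − 71.3) + 68.9
y = 1.098361 × -1.3 + 68.9 = -1.4279 + 68.9 = 67.5

67.5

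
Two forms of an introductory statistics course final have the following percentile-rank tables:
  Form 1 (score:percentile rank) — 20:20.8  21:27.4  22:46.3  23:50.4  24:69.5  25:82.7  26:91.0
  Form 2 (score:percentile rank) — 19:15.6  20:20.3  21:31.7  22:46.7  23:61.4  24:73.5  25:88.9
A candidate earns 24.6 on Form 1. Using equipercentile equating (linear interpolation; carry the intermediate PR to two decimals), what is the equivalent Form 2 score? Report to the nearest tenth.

24.3

PR of 24.6 on Form 1: 69.5 + (24.6 − 24)/(25 − 24) × (82.7 − 69.5) = 77.42
On Form 2, PR 77.42 falls between score 24 (PR 73.5) and 25 (PR 88.9).
Interpolate: 24 + (77.42 − 73.5)/(88.9 − 73.5) × (25 − 24) = 24.3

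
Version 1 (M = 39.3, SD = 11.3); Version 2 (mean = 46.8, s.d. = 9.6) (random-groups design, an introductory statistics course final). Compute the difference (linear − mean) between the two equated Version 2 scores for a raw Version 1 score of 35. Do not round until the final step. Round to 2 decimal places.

Mean-equated: 35 + (46.8 − 39.3) = 42.50
Linear-equated: (9.6/11.3)(35 − 39.3) + 46.8 = 43.147
Difference = 43.147 − 42.50 = 0.65

0.65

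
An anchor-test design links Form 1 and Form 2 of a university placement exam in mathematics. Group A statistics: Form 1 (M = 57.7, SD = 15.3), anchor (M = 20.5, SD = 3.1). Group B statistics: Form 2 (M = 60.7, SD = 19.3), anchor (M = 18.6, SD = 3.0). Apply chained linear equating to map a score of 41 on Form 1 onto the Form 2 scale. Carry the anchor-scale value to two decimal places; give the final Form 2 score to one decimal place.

51.2

Form 1 → anchor (Group A): v = (3.1/15.3)(41 − 57.7) + 20.5 = 17.12
anchor → Form 2 (Group B): y = (19.3/3.0)(17.12 − 18.6) + 60.7 = 51.2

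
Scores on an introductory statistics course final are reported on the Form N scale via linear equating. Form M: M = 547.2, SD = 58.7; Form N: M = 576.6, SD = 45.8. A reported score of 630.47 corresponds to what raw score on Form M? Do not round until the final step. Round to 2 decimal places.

Invert y = (SD_Y/SD_X)(x − M_X) + M_Y:
x = (SD_X/SD_Y)(y − M_Y) + M_X = (58.7/45.8)(630.47 − 576.6) + 547.2
x = 1.281659 × 53.870 + 547.2 = 616.24

616.24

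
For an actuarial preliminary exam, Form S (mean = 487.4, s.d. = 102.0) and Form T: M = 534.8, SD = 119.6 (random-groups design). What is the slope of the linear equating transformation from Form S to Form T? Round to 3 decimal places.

A = SD_Y / SD_X = 119.6 / 102.0 = 1.173

1.173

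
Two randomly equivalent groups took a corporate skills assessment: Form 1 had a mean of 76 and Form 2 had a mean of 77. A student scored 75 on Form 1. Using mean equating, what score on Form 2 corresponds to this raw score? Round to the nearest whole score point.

Mean equating: y = x + (M_Y − M_X) = 75 + (77 − 76) = 76

76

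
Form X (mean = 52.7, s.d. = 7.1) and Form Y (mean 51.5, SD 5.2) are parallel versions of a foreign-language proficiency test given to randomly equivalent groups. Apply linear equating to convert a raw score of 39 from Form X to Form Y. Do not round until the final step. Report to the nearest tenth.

41.5

Linear equating: y = (SD_Y/SD_X)(x − M_X) + M_Y
y = (5.2/7.1)(39 − 52.7) + 51.5
y = 0.732394 × -13.7 + 51.5 = -10.0338 + 51.5 = 41.5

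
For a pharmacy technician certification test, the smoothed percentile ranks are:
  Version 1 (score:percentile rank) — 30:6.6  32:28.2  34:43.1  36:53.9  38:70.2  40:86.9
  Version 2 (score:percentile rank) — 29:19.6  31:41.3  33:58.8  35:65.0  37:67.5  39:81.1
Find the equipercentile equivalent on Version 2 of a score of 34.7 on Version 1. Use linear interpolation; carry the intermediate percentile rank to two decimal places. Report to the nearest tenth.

31.6

PR of 34.7 on Version 1: 43.1 + (34.7 − 34)/(36 − 34) × (53.9 − 43.1) = 46.88
On Version 2, PR 46.88 falls between score 31 (PR 41.3) and 33 (PR 58.8).
Interpolate: 31 + (46.88 − 41.3)/(58.8 − 41.3) × (33 − 31) = 31.6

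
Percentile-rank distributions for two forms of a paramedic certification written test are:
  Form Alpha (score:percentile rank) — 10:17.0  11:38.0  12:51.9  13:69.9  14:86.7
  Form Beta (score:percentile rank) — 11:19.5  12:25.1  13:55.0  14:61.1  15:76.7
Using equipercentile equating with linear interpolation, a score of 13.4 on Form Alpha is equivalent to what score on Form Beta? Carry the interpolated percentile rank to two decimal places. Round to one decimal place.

15.0

PR of 13.4 on Form Alpha: 69.9 + (13.4 − 13)/(14 − 13) × (86.7 − 69.9) = 76.62
On Form Beta, PR 76.62 falls between score 14 (PR 61.1) and 15 (PR 76.7).
Interpolate: 14 + (76.62 − 61.1)/(76.7 − 61.1) × (15 − 14) = 15.0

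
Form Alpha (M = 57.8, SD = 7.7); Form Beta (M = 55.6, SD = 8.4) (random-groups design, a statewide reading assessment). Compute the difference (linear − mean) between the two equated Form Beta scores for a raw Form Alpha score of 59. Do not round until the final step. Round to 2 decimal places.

0.11

Mean-equated: 59 + (55.6 − 57.8) = 56.80
Linear-equated: (8.4/7.7)(59 − 57.8) + 55.6 = 56.909
Difference = 56.909 − 56.80 = 0.11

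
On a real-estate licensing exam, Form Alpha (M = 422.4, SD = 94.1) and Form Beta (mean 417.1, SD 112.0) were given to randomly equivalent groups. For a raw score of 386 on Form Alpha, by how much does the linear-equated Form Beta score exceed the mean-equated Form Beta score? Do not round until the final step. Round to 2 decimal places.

-6.92

Mean-equated: 386 + (417.1 − 422.4) = 380.70
Linear-equated: (112.0/94.1)(386 − 422.4) + 417.1 = 373.776
Difference = 373.776 − 380.70 = -6.92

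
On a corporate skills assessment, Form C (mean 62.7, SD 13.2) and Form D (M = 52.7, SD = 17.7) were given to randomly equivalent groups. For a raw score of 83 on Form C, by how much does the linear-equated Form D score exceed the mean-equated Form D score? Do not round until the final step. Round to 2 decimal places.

6.92

Mean-equated: 83 + (52.7 − 62.7) = 73.00
Linear-equated: (17.7/13.2)(83 − 62.7) + 52.7 = 79.920
Difference = 79.920 − 73.00 = 6.92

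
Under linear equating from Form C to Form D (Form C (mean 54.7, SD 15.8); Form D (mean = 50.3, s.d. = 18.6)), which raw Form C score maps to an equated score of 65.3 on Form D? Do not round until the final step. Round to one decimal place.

67.4

Invert y = (SD_Y/SD_X)(x − M_X) + M_Y:
x = (SD_X/SD_Y)(y − M_Y) + M_X = (15.8/18.6)(65.3 − 50.3) + 54.7
x = 0.849462 × 15.000 + 54.7 = 67.4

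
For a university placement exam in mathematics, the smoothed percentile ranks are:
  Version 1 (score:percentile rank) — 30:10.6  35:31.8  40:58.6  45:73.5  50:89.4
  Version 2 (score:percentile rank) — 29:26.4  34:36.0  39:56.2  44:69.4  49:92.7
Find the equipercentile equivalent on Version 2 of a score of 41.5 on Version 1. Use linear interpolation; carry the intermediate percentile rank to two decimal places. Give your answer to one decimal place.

PR of 41.5 on Version 1: 58.6 + (41.5 − 40)/(45 − 40) × (73.5 − 58.6) = 63.07
On Version 2, PR 63.07 falls between score 39 (PR 56.2) and 44 (PR 69.4).
Interpolate: 39 + (63.07 − 56.2)/(69.4 − 56.2) × (44 − 39) = 41.6

41.6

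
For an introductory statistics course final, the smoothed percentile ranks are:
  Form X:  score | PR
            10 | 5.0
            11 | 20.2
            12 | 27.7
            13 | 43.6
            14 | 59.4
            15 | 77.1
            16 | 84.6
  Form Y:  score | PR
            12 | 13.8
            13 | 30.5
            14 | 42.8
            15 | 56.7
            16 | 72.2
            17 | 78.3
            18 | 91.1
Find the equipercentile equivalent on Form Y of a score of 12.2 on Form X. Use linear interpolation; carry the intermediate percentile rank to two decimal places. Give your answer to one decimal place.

13.0

PR of 12.2 on Form X: 27.7 + (12.2 − 12)/(13 − 12) × (43.6 − 27.7) = 30.88
On Form Y, PR 30.88 falls between score 13 (PR 30.5) and 14 (PR 42.8).
Interpolate: 13 + (30.88 − 30.5)/(42.8 − 30.5) × (14 − 13) = 13.0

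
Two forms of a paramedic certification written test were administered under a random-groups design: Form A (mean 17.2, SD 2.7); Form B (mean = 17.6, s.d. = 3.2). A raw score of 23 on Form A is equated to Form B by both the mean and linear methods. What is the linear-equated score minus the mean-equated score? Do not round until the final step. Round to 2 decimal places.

1.07

Mean-equated: 23 + (17.6 − 17.2) = 23.40
Linear-equated: (3.2/2.7)(23 − 17.2) + 17.6 = 24.474
Difference = 24.474 − 23.40 = 1.07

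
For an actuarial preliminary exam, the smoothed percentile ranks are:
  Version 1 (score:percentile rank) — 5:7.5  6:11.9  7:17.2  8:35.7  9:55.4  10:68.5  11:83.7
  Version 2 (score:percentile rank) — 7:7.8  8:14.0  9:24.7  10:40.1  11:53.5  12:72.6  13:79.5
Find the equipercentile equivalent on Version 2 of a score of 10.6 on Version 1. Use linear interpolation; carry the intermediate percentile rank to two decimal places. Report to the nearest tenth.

12.7

PR of 10.6 on Version 1: 68.5 + (10.6 − 10)/(11 − 10) × (83.7 − 68.5) = 77.62
On Version 2, PR 77.62 falls between score 12 (PR 72.6) and 13 (PR 79.5).
Interpolate: 12 + (77.62 − 72.6)/(79.5 − 72.6) × (13 − 12) = 12.7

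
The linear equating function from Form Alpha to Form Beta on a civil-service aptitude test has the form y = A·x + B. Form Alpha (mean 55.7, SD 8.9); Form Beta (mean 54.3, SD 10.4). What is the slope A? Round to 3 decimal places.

A = SD_Y / SD_X = 10.4 / 8.9 = 1.169

1.169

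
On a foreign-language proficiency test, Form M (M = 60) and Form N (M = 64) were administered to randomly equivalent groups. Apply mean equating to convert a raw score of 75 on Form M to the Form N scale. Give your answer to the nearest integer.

79

Mean equating: y = x + (M_Y − M_X) = 75 + (64 − 60) = 79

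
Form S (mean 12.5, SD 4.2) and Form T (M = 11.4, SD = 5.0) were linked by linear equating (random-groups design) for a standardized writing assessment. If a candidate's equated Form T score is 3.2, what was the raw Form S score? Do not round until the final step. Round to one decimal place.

5.6

Invert y = (SD_Y/SD_X)(x − M_X) + M_Y:
x = (SD_X/SD_Y)(y − M_Y) + M_X = (4.2/5.0)(3.2 − 11.4) + 12.5
x = 0.840000 × -8.200 + 12.5 = 5.6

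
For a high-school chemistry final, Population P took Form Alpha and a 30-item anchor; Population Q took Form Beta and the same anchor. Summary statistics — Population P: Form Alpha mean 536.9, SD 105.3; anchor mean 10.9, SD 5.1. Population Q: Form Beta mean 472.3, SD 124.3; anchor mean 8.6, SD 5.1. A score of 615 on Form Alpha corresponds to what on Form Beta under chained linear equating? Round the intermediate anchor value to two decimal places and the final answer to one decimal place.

620.5

Form Alpha → anchor (Population P): v = (5.1/105.3)(615 − 536.9) + 10.9 = 14.68
anchor → Form Beta (Population Q): y = (124.3/5.1)(14.68 − 8.6) + 472.3 = 620.5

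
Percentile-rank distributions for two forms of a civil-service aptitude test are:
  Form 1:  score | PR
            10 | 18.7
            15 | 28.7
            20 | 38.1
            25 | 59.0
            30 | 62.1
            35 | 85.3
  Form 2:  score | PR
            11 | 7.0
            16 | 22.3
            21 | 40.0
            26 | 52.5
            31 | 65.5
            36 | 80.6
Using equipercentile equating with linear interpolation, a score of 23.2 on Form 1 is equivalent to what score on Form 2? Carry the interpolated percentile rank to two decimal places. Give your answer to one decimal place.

PR of 23.2 on Form 1: 38.1 + (23.2 − 20)/(25 − 20) × (59.0 − 38.1) = 51.48
On Form 2, PR 51.48 falls between score 21 (PR 40.0) and 26 (PR 52.5).
Interpolate: 21 + (51.48 − 40.0)/(52.5 − 40.0) × (26 − 21) = 25.6

25.6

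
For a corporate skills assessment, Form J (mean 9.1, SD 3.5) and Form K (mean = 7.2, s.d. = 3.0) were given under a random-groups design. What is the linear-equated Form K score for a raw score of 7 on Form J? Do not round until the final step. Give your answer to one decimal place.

5.4

Linear equating: y = (SD_Y/SD_X)(x − M_X) + M_Y
y = (3.0/3.5)(7 − 9.1) + 7.2
y = 0.857143 × -2.1 + 7.2 = -1.8000 + 7.2 = 5.4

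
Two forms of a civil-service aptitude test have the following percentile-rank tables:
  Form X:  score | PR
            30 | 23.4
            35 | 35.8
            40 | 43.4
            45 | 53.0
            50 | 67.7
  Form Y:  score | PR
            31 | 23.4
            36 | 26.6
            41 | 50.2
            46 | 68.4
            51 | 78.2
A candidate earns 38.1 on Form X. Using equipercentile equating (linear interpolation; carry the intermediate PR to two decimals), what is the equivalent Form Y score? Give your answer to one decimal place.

PR of 38.1 on Form X: 35.8 + (38.1 − 35)/(40 − 35) × (43.4 − 35.8) = 40.51
On Form Y, PR 40.51 falls between score 36 (PR 26.6) and 41 (PR 50.2).
Interpolate: 36 + (40.51 − 26.6)/(50.2 − 26.6) × (41 − 36) = 38.9

38.9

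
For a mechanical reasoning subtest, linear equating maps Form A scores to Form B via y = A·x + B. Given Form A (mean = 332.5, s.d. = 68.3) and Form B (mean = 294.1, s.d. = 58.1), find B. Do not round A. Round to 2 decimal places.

11.26

A = SD_Y / SD_X = 58.1 / 68.3 = 0.850659
B = M_Y − A·M_X = 294.1 − 0.850659 × 332.5 = 11.26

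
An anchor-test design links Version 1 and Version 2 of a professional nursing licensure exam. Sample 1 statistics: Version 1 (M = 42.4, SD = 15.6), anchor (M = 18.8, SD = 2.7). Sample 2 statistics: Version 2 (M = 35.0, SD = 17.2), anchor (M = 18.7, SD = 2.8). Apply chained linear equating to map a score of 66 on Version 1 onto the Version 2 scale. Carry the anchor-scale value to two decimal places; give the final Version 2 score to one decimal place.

60.7

Version 1 → anchor (Sample 1): v = (2.7/15.6)(66 − 42.4) + 18.8 = 22.88
anchor → Version 2 (Sample 2): y = (17.2/2.8)(22.88 − 18.7) + 35.0 = 60.7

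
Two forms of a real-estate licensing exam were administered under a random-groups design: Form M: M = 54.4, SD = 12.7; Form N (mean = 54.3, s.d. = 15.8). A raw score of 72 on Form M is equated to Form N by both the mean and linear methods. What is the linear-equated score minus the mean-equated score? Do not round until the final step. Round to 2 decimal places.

Mean-equated: 72 + (54.3 − 54.4) = 71.90
Linear-equated: (15.8/12.7)(72 − 54.4) + 54.3 = 76.196
Difference = 76.196 − 71.90 = 4.30

4.30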